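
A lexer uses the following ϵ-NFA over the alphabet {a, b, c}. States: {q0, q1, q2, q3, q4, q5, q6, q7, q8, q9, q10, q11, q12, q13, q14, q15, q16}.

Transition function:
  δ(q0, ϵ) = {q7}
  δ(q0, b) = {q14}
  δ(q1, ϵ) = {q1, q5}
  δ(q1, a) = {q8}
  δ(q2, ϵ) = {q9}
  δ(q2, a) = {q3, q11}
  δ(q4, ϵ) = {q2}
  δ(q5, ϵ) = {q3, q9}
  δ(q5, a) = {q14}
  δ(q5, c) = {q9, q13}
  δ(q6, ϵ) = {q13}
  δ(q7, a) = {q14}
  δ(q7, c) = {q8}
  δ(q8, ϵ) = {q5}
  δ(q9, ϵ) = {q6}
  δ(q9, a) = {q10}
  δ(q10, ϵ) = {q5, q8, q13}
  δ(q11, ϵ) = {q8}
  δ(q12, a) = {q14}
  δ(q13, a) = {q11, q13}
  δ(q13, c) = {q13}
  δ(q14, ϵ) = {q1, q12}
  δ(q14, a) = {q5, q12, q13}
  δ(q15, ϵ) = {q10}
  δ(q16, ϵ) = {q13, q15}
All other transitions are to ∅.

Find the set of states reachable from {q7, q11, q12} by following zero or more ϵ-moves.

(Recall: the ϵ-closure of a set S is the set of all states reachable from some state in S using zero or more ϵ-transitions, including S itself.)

{q3, q5, q6, q7, q8, q9, q11, q12, q13}

Start with {q7, q11, q12}.
From q11 via ϵ: add q8.
From q8 via ϵ: add q5.
From q5 via ϵ: add q3, q9.
From q9 via ϵ: add q6.
From q6 via ϵ: add q13.
No new states can be added; the closed set is {q3, q5, q6, q7, q8, q9, q11, q12, q13}.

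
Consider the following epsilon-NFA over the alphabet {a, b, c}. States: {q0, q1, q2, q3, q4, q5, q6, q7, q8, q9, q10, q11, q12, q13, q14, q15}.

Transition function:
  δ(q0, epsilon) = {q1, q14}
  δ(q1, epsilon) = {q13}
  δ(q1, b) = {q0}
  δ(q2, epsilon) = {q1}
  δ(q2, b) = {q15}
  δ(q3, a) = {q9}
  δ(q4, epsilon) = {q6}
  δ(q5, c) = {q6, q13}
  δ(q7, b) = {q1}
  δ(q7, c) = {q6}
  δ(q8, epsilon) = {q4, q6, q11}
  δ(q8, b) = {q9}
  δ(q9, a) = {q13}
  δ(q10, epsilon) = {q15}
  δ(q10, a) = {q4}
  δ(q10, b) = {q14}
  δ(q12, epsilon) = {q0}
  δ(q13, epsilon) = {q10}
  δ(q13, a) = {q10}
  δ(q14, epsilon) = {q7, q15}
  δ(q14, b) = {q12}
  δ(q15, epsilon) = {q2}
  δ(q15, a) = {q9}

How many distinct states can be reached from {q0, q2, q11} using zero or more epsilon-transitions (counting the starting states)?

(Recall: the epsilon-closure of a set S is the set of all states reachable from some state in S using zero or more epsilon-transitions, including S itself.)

9

Start with {q0, q2, q11}.
From q0 via epsilon: add q1, q14.
From q1 via epsilon: add q13.
From q14 via epsilon: add q7, q15.
From q13 via epsilon: add q10.
epsilon-closure = {q0, q1, q2, q7, q10, q11, q13, q14, q15}, which has 9 states.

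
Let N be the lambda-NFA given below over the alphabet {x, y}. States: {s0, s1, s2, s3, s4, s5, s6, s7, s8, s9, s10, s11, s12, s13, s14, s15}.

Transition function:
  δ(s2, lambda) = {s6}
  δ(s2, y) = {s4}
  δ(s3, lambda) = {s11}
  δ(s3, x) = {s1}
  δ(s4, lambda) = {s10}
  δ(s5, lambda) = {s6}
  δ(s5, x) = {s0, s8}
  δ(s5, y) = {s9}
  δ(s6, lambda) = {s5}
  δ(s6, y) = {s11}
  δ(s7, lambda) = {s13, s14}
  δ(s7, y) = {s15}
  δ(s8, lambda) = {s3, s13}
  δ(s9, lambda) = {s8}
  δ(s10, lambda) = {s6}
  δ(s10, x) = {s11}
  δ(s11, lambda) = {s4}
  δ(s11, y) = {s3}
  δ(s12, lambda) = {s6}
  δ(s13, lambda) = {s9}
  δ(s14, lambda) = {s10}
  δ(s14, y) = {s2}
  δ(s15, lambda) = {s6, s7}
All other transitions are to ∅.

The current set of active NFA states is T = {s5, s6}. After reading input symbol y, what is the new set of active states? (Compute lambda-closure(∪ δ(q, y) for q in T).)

{s3, s4, s5, s6, s8, s9, s10, s11, s13}

s5 on y → {s9}.
s6 on y → {s11}.
Union after reading y: {s9, s11}.
Now take the lambda-closure:
From s9 via lambda: add s8.
From s11 via lambda: add s4.
From s4 via lambda: add s10.
From s8 via lambda: add s3, s13.
From s10 via lambda: add s6.
From s6 via lambda: add s5.
No new states can be added; the closed set is {s3, s4, s5, s6, s8, s9, s10, s11, s13}.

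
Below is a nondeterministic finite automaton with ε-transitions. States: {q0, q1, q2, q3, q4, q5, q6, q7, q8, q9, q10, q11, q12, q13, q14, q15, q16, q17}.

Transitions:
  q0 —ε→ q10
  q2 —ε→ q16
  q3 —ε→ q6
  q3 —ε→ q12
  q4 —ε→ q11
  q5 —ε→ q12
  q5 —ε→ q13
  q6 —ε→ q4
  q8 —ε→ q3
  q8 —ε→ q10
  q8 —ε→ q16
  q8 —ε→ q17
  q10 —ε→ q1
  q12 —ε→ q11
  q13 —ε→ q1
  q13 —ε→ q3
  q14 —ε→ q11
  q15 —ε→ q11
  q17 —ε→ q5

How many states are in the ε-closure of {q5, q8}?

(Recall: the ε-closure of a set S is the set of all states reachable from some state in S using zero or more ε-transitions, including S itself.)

12

Start with {q5, q8}.
From q5 via ε: add q12, q13.
From q8 via ε: add q3, q10, q16, q17.
From q3 via ε: add q6.
From q10 via ε: add q1.
From q12 via ε: add q11.
From q6 via ε: add q4.
ε-closure = {q1, q3, q4, q5, q6, q8, q10, q11, q12, q13, q16, q17}, which has 12 states.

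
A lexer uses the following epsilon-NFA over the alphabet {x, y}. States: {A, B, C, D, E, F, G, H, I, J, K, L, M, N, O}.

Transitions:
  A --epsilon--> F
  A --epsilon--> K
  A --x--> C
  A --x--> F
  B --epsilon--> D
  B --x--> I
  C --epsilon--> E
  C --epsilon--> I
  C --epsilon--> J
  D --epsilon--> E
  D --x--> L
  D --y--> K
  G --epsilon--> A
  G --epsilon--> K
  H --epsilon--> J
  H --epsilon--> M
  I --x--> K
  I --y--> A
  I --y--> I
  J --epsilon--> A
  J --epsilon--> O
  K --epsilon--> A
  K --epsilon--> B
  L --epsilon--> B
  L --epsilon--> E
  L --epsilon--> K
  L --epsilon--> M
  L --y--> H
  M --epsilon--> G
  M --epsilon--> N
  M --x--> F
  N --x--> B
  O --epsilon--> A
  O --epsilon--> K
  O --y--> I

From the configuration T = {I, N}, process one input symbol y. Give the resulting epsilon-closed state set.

I on y → {A, I}.
No y-transition from N.
Union after reading y: {A, I}.
Now take the epsilon-closure:
From A via epsilon: add F, K.
From K via epsilon: add B.
From B via epsilon: add D.
From D via epsilon: add E.
No new states can be added; the closed set is {A, B, D, E, F, I, K}.

{A, B, D, E, F, I, K}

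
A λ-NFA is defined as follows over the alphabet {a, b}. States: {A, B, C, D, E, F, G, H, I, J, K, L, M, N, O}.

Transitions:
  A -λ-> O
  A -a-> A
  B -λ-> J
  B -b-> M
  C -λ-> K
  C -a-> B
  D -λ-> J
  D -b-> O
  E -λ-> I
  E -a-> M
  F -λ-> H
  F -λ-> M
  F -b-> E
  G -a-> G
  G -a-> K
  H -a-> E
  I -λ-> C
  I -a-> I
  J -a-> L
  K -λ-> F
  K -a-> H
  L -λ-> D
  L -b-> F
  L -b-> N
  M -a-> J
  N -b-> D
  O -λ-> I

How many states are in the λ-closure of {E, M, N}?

Start with {E, M, N}.
From E via λ: add I.
From I via λ: add C.
From C via λ: add K.
From K via λ: add F.
From F via λ: add H.
λ-closure = {C, E, F, H, I, K, M, N}, which has 8 states.

8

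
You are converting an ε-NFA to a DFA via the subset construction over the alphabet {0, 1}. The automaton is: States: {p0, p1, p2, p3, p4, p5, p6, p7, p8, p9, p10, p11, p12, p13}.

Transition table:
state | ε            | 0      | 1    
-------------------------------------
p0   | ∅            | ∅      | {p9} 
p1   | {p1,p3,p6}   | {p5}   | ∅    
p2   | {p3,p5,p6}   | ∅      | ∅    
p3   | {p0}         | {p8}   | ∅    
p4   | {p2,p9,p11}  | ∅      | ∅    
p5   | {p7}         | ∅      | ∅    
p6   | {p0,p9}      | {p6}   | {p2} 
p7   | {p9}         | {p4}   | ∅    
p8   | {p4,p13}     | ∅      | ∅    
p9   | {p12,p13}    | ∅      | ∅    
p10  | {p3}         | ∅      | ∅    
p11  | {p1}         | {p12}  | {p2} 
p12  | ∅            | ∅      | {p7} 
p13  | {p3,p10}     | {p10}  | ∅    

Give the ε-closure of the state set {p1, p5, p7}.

{p0, p1, p3, p5, p6, p7, p9, p10, p12, p13}

Start with {p1, p5, p7}.
From p1 via ε: add p3, p6.
From p7 via ε: add p9.
From p3 via ε: add p0.
From p9 via ε: add p12, p13.
From p13 via ε: add p10.
No new states can be added; the closed set is {p0, p1, p3, p5, p6, p7, p9, p10, p12, p13}.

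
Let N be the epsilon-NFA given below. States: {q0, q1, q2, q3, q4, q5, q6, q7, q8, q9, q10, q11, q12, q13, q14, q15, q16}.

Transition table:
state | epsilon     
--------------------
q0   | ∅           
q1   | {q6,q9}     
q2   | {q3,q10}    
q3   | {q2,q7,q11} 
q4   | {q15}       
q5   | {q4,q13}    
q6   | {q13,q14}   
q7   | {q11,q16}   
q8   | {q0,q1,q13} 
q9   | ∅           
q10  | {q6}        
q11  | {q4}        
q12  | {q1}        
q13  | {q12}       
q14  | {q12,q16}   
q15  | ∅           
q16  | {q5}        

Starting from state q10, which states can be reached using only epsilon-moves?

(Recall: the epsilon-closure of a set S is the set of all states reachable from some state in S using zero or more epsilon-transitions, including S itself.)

Start with {q10}.
From q10 via epsilon: add q6.
From q6 via epsilon: add q13, q14.
From q13 via epsilon: add q12.
From q14 via epsilon: add q16.
From q12 via epsilon: add q1.
From q16 via epsilon: add q5.
From q1 via epsilon: add q9.
From q5 via epsilon: add q4.
From q4 via epsilon: add q15.
No new states can be added; the closed set is {q1, q4, q5, q6, q9, q10, q12, q13, q14, q15, q16}.

{q1, q4, q5, q6, q9, q10, q12, q13, q14, q15, q16}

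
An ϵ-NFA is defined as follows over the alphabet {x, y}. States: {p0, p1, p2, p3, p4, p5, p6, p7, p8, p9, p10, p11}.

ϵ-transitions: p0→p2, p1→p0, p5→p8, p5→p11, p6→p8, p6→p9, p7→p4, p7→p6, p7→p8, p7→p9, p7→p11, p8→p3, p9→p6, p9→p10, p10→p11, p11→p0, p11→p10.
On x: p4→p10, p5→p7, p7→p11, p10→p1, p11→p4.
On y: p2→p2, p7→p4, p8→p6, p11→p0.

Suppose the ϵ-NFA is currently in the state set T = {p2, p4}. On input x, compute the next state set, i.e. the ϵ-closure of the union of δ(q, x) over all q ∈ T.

{p0, p2, p10, p11}

p4 on x → {p10}.
No x-transition from p2.
Union after reading x: {p10}.
Now take the ϵ-closure:
From p10 via ϵ: add p11.
From p11 via ϵ: add p0.
From p0 via ϵ: add p2.
No new states can be added; the closed set is {p0, p2, p10, p11}.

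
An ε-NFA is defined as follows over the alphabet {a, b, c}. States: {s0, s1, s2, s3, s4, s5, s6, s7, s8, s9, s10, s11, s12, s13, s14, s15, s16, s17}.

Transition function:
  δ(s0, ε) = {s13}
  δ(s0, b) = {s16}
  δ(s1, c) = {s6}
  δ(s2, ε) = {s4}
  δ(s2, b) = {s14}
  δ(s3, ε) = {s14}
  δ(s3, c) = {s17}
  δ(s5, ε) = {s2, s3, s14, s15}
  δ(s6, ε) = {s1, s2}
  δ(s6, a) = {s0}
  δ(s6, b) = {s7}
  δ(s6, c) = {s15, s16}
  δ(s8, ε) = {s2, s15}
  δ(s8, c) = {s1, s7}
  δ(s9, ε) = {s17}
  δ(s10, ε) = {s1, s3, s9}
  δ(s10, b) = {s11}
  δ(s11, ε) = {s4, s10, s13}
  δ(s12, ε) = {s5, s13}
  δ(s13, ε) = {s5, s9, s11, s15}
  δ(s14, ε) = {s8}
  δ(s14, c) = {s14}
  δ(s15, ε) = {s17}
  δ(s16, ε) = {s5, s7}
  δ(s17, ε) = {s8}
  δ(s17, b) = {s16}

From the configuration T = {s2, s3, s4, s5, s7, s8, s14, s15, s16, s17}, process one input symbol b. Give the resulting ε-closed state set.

{s2, s3, s4, s5, s7, s8, s14, s15, s16, s17}

s2 on b → {s14}.
s17 on b → {s16}.
No b-transition from s3, s4, s5, s7, s8, s14, s15, s16.
Union after reading b: {s14, s16}.
Now take the ε-closure:
From s14 via ε: add s8.
From s16 via ε: add s5, s7.
From s5 via ε: add s2, s3, s15.
From s2 via ε: add s4.
From s15 via ε: add s17.
No new states can be added; the closed set is {s2, s3, s4, s5, s7, s8, s14, s15, s16, s17}.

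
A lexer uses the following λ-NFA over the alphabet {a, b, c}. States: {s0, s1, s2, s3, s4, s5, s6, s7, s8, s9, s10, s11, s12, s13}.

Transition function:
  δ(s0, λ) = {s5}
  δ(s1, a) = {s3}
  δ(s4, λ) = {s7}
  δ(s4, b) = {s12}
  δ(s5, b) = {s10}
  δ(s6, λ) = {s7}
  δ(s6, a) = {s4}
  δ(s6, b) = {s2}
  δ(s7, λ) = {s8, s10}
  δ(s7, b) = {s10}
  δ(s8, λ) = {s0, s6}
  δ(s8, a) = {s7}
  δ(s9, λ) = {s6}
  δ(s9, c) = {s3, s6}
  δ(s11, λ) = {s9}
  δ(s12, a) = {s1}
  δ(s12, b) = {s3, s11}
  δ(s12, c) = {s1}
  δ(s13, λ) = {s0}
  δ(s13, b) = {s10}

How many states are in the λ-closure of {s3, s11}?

Start with {s3, s11}.
From s11 via λ: add s9.
From s9 via λ: add s6.
From s6 via λ: add s7.
From s7 via λ: add s8, s10.
From s8 via λ: add s0.
From s0 via λ: add s5.
λ-closure = {s0, s3, s5, s6, s7, s8, s9, s10, s11}, which has 9 states.

9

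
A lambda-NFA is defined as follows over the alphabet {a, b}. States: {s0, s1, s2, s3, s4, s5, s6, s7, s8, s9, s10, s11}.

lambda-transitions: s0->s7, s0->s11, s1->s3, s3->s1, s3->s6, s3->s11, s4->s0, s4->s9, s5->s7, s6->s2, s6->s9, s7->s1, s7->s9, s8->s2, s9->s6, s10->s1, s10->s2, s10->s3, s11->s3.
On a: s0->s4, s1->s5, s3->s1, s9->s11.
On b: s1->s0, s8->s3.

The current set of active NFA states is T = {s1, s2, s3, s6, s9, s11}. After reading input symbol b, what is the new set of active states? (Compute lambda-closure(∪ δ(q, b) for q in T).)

s1 on b → {s0}.
No b-transition from s2, s3, s6, s9, s11.
Union after reading b: {s0}.
Now take the lambda-closure:
From s0 via lambda: add s7, s11.
From s7 via lambda: add s1, s9.
From s11 via lambda: add s3.
From s3 via lambda: add s6.
From s6 via lambda: add s2.
No new states can be added; the closed set is {s0, s1, s2, s3, s6, s7, s9, s11}.

{s0, s1, s2, s3, s6, s7, s9, s11}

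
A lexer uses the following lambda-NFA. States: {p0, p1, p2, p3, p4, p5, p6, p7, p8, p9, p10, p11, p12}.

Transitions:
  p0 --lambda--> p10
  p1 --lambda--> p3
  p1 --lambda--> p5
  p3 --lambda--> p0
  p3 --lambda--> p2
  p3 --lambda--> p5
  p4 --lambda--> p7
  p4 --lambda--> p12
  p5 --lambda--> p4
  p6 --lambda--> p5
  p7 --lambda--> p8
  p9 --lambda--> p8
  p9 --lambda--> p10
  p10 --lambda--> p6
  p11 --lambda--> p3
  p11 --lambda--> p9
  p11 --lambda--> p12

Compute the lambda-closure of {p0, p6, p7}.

Start with {p0, p6, p7}.
From p0 via lambda: add p10.
From p6 via lambda: add p5.
From p7 via lambda: add p8.
From p5 via lambda: add p4.
From p4 via lambda: add p12.
No new states can be added; the closed set is {p0, p4, p5, p6, p7, p8, p10, p12}.

{p0, p4, p5, p6, p7, p8, p10, p12}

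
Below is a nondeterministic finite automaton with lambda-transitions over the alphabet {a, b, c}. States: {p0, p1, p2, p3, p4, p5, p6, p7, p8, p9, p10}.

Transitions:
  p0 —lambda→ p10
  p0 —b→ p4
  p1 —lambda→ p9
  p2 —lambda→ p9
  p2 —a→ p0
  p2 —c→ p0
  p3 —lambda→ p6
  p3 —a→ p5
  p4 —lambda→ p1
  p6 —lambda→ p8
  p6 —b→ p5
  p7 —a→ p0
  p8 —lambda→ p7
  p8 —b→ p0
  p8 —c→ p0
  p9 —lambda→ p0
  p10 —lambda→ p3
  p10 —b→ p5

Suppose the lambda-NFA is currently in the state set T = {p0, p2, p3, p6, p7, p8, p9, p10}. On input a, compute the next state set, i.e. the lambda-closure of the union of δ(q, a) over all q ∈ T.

p2 on a → {p0}.
p3 on a → {p5}.
p7 on a → {p0}.
No a-transition from p0, p6, p8, p9, p10.
Union after reading a: {p0, p5}.
Now take the lambda-closure:
From p0 via lambda: add p10.
From p10 via lambda: add p3.
From p3 via lambda: add p6.
From p6 via lambda: add p8.
From p8 via lambda: add p7.
No new states can be added; the closed set is {p0, p3, p5, p6, p7, p8, p10}.

{p0, p3, p5, p6, p7, p8, p10}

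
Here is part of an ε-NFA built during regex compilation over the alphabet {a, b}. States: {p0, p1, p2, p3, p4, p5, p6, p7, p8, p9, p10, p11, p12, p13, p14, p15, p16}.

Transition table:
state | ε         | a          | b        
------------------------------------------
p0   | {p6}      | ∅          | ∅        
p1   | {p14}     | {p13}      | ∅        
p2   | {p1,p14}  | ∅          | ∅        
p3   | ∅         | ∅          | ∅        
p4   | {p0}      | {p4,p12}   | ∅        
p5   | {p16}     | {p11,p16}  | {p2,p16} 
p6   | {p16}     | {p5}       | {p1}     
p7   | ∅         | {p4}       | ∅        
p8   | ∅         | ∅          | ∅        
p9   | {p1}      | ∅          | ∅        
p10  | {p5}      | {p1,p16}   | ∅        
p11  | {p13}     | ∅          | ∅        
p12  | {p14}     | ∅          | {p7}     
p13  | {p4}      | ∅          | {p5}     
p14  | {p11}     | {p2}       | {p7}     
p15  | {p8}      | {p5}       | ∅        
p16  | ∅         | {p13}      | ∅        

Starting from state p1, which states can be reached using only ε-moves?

Start with {p1}.
From p1 via ε: add p14.
From p14 via ε: add p11.
From p11 via ε: add p13.
From p13 via ε: add p4.
From p4 via ε: add p0.
From p0 via ε: add p6.
From p6 via ε: add p16.
No new states can be added; the closed set is {p0, p1, p4, p6, p11, p13, p14, p16}.

{p0, p1, p4, p6, p11, p13, p14, p16}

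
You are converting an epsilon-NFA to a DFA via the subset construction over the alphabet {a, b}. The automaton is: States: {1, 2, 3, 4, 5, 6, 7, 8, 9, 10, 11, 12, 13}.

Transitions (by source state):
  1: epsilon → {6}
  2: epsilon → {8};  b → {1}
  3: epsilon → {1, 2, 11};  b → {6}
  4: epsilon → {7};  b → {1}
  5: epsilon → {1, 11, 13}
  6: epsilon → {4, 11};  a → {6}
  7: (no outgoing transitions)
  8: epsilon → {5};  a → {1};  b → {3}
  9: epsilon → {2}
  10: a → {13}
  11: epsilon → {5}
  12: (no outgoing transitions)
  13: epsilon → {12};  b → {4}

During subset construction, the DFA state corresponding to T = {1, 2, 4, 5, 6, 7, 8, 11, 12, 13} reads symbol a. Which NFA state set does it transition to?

{1, 4, 5, 6, 7, 11, 12, 13}

6 on a → {6}.
8 on a → {1}.
No a-transition from 1, 2, 4, 5, 7, 11, 12, 13.
Union after reading a: {1, 6}.
Now take the epsilon-closure:
From 6 via epsilon: add 4, 11.
From 4 via epsilon: add 7.
From 11 via epsilon: add 5.
From 5 via epsilon: add 13.
From 13 via epsilon: add 12.
No new states can be added; the closed set is {1, 4, 5, 6, 7, 11, 12, 13}.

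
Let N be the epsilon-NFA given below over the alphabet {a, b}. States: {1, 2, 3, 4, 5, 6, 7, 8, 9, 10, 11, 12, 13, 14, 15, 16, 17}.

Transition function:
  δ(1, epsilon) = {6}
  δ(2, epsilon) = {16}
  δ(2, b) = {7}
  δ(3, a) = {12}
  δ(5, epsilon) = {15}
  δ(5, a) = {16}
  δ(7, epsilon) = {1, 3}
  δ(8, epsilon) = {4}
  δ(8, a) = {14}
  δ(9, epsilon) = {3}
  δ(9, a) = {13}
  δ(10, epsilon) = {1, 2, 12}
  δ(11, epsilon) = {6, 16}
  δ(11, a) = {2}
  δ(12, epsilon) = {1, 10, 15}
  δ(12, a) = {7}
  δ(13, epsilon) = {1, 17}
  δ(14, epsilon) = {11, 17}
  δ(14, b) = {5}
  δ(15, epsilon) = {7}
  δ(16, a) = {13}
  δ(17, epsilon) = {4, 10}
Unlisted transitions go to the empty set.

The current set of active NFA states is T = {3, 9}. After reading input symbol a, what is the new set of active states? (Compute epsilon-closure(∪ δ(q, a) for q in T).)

3 on a → {12}.
9 on a → {13}.
Union after reading a: {12, 13}.
Now take the epsilon-closure:
From 12 via epsilon: add 1, 10, 15.
From 13 via epsilon: add 17.
From 1 via epsilon: add 6.
From 10 via epsilon: add 2.
From 15 via epsilon: add 7.
From 17 via epsilon: add 4.
From 2 via epsilon: add 16.
From 7 via epsilon: add 3.
No new states can be added; the closed set is {1, 2, 3, 4, 6, 7, 10, 12, 13, 15, 16, 17}.

{1, 2, 3, 4, 6, 7, 10, 12, 13, 15, 16, 17}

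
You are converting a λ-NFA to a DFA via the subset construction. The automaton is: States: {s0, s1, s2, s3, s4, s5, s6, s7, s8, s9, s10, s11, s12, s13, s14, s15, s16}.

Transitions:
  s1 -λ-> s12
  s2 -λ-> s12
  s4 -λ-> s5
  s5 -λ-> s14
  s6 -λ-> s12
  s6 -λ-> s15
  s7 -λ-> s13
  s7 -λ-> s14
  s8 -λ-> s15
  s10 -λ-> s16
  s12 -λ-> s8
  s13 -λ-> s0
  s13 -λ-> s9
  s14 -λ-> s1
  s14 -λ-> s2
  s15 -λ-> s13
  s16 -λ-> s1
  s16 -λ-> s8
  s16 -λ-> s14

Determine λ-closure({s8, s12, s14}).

Start with {s8, s12, s14}.
From s8 via λ: add s15.
From s14 via λ: add s1, s2.
From s15 via λ: add s13.
From s13 via λ: add s0, s9.
No new states can be added; the closed set is {s0, s1, s2, s8, s9, s12, s13, s14, s15}.

{s0, s1, s2, s8, s9, s12, s13, s14, s15}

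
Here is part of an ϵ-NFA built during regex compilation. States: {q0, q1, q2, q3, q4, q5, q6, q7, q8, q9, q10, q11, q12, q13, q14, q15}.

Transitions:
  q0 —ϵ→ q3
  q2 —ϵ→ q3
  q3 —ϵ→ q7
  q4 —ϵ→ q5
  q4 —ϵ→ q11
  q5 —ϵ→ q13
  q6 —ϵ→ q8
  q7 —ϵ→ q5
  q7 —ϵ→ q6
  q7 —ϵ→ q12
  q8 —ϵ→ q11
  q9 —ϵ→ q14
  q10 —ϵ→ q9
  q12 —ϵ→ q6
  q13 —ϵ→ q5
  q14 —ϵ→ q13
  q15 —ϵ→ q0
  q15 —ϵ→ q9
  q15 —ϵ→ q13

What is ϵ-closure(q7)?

Start with {q7}.
From q7 via ϵ: add q5, q6, q12.
From q5 via ϵ: add q13.
From q6 via ϵ: add q8.
From q8 via ϵ: add q11.
No new states can be added; the closed set is {q5, q6, q7, q8, q11, q12, q13}.

{q5, q6, q7, q8, q11, q12, q13}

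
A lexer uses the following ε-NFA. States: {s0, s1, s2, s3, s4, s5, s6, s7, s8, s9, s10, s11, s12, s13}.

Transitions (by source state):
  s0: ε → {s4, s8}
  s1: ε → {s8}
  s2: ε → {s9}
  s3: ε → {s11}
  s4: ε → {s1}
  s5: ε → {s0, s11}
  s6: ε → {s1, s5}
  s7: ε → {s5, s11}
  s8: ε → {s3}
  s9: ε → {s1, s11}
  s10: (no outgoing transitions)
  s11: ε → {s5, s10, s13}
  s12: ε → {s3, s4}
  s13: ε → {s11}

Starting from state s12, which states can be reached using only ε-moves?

Start with {s12}.
From s12 via ε: add s3, s4.
From s3 via ε: add s11.
From s4 via ε: add s1.
From s1 via ε: add s8.
From s11 via ε: add s5, s10, s13.
From s5 via ε: add s0.
No new states can be added; the closed set is {s0, s1, s3, s4, s5, s8, s10, s11, s12, s13}.

{s0, s1, s3, s4, s5, s8, s10, s11, s12, s13}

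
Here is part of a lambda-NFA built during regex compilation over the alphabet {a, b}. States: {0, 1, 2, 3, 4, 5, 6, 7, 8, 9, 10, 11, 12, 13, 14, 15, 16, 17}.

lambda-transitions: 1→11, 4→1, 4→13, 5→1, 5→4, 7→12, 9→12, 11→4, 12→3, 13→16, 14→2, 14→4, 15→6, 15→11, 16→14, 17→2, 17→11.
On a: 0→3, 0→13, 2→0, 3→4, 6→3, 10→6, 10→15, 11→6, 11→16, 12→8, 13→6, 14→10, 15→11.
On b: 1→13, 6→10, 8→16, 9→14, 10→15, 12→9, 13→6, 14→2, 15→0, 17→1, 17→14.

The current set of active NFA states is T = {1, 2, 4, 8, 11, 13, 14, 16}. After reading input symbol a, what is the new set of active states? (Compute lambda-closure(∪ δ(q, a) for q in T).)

{0, 1, 2, 4, 6, 10, 11, 13, 14, 16}

2 on a → {0}.
11 on a → {6, 16}.
13 on a → {6}.
14 on a → {10}.
No a-transition from 1, 4, 8, 16.
Union after reading a: {0, 6, 10, 16}.
Now take the lambda-closure:
From 16 via lambda: add 14.
From 14 via lambda: add 2, 4.
From 4 via lambda: add 1, 13.
From 1 via lambda: add 11.
No new states can be added; the closed set is {0, 1, 2, 4, 6, 10, 11, 13, 14, 16}.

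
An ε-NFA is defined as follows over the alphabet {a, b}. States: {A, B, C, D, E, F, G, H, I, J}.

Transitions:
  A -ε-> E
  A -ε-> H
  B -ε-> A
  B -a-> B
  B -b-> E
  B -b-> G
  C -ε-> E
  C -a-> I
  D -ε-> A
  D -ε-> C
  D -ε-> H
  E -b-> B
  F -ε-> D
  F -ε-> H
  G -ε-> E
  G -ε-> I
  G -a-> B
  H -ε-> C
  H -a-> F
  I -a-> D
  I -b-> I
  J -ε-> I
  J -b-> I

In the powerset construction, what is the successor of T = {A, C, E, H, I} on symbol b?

{A, B, C, E, H, I}

E on b → {B}.
I on b → {I}.
No b-transition from A, C, H.
Union after reading b: {B, I}.
Now take the ε-closure:
From B via ε: add A.
From A via ε: add E, H.
From H via ε: add C.
No new states can be added; the closed set is {A, B, C, E, H, I}.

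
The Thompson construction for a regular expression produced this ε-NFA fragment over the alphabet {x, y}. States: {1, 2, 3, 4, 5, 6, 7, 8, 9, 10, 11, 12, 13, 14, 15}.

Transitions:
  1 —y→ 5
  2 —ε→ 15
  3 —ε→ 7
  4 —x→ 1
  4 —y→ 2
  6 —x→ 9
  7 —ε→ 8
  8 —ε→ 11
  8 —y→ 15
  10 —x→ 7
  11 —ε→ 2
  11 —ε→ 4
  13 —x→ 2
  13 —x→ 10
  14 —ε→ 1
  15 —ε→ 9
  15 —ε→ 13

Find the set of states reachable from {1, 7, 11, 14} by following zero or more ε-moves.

{1, 2, 4, 7, 8, 9, 11, 13, 14, 15}

Start with {1, 7, 11, 14}.
From 7 via ε: add 8.
From 11 via ε: add 2, 4.
From 2 via ε: add 15.
From 15 via ε: add 9, 13.
No new states can be added; the closed set is {1, 2, 4, 7, 8, 9, 11, 13, 14, 15}.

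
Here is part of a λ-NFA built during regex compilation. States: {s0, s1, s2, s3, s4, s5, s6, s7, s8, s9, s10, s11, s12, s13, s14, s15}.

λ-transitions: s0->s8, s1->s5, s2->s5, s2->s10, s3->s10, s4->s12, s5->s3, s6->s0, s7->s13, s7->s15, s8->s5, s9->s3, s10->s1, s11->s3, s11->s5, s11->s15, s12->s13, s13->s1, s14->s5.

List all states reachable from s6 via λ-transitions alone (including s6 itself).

{s0, s1, s3, s5, s6, s8, s10}

Start with {s6}.
From s6 via λ: add s0.
From s0 via λ: add s8.
From s8 via λ: add s5.
From s5 via λ: add s3.
From s3 via λ: add s10.
From s10 via λ: add s1.
No new states can be added; the closed set is {s0, s1, s3, s5, s6, s8, s10}.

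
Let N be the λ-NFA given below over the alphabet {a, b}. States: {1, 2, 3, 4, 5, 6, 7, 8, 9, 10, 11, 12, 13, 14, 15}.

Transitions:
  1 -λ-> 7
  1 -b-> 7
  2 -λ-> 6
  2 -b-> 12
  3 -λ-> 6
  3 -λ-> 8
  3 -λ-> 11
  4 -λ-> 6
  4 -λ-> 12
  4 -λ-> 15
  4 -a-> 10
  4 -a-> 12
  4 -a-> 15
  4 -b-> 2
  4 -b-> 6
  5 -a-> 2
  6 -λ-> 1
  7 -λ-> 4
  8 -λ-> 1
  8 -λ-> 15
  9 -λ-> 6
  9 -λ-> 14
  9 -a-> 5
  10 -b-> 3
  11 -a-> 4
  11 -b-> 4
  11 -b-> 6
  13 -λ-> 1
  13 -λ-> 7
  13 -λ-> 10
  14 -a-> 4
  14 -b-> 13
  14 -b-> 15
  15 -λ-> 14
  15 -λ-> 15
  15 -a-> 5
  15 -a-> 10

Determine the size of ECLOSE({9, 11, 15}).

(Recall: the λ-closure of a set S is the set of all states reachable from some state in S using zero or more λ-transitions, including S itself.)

Start with {9, 11, 15}.
From 9 via λ: add 6, 14.
From 6 via λ: add 1.
From 1 via λ: add 7.
From 7 via λ: add 4.
From 4 via λ: add 12.
λ-closure = {1, 4, 6, 7, 9, 11, 12, 14, 15}, which has 9 states.

9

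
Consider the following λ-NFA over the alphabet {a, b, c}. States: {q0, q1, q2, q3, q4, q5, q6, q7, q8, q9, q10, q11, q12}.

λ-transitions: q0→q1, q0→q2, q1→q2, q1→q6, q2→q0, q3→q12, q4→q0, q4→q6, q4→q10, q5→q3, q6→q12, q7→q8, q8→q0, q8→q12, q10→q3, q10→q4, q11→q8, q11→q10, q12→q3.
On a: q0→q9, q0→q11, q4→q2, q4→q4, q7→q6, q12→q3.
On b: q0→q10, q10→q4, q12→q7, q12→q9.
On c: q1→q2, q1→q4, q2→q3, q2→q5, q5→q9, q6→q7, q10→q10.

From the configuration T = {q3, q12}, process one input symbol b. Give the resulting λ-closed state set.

{q0, q1, q2, q3, q6, q7, q8, q9, q12}

q12 on b → {q7, q9}.
No b-transition from q3.
Union after reading b: {q7, q9}.
Now take the λ-closure:
From q7 via λ: add q8.
From q8 via λ: add q0, q12.
From q0 via λ: add q1, q2.
From q12 via λ: add q3.
From q1 via λ: add q6.
No new states can be added; the closed set is {q0, q1, q2, q3, q6, q7, q8, q9, q12}.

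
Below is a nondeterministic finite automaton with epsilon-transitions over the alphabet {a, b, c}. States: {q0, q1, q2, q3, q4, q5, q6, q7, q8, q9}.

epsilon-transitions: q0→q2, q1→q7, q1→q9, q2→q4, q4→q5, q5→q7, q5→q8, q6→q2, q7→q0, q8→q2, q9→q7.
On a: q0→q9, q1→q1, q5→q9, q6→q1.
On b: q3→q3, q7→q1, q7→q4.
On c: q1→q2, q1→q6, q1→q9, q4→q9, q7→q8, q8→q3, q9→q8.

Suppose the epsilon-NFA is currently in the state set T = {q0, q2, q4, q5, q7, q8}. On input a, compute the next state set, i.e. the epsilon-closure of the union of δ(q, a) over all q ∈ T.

{q0, q2, q4, q5, q7, q8, q9}

q0 on a → {q9}.
q5 on a → {q9}.
No a-transition from q2, q4, q7, q8.
Union after reading a: {q9}.
Now take the epsilon-closure:
From q9 via epsilon: add q7.
From q7 via epsilon: add q0.
From q0 via epsilon: add q2.
From q2 via epsilon: add q4.
From q4 via epsilon: add q5.
From q5 via epsilon: add q8.
No new states can be added; the closed set is {q0, q2, q4, q5, q7, q8, q9}.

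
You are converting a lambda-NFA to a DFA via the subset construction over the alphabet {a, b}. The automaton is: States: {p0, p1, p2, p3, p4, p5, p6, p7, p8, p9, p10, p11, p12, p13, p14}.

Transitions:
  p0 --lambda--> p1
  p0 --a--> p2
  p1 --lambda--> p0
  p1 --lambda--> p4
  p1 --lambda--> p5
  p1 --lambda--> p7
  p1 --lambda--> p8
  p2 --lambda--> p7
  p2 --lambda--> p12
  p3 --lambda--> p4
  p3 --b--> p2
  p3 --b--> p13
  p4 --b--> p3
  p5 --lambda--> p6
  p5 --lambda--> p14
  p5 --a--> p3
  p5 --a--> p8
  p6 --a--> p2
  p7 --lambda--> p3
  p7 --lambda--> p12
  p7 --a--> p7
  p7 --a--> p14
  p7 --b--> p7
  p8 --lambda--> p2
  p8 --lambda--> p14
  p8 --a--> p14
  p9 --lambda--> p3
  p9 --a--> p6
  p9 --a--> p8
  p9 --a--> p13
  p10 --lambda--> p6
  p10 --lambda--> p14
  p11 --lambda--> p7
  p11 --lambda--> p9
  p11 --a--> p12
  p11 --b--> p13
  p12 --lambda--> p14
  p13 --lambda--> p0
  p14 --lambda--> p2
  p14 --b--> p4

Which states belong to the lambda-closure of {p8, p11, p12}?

{p2, p3, p4, p7, p8, p9, p11, p12, p14}

Start with {p8, p11, p12}.
From p8 via lambda: add p2, p14.
From p11 via lambda: add p7, p9.
From p7 via lambda: add p3.
From p3 via lambda: add p4.
No new states can be added; the closed set is {p2, p3, p4, p7, p8, p9, p11, p12, p14}.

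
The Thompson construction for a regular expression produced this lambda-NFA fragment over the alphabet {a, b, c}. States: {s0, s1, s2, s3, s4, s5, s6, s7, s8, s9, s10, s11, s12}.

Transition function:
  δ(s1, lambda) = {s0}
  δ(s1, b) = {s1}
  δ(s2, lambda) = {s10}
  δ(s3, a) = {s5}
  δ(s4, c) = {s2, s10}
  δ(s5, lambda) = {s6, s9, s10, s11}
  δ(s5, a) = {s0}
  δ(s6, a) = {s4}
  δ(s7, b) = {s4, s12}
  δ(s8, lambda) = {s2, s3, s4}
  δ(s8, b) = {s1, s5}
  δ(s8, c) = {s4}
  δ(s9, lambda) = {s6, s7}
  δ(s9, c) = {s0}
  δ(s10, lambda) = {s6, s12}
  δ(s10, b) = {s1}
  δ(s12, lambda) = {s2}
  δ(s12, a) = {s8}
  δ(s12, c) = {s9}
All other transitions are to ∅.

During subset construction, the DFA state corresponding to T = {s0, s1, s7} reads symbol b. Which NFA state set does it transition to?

{s0, s1, s2, s4, s6, s10, s12}

s1 on b → {s1}.
s7 on b → {s4, s12}.
No b-transition from s0.
Union after reading b: {s1, s4, s12}.
Now take the lambda-closure:
From s1 via lambda: add s0.
From s12 via lambda: add s2.
From s2 via lambda: add s10.
From s10 via lambda: add s6.
No new states can be added; the closed set is {s0, s1, s2, s4, s6, s10, s12}.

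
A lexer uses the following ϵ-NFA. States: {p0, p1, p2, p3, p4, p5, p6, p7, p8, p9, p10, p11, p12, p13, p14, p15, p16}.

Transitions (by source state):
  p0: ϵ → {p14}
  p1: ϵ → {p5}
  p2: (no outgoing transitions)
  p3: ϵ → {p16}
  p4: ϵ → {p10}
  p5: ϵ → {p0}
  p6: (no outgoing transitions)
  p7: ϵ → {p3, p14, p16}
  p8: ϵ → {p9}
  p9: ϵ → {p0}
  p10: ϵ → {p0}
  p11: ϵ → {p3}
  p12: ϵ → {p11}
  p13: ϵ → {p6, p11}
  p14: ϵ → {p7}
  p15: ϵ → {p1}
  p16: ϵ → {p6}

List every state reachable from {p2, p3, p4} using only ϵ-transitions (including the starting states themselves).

Start with {p2, p3, p4}.
From p3 via ϵ: add p16.
From p4 via ϵ: add p10.
From p10 via ϵ: add p0.
From p16 via ϵ: add p6.
From p0 via ϵ: add p14.
From p14 via ϵ: add p7.
No new states can be added; the closed set is {p0, p2, p3, p4, p6, p7, p10, p14, p16}.

{p0, p2, p3, p4, p6, p7, p10, p14, p16}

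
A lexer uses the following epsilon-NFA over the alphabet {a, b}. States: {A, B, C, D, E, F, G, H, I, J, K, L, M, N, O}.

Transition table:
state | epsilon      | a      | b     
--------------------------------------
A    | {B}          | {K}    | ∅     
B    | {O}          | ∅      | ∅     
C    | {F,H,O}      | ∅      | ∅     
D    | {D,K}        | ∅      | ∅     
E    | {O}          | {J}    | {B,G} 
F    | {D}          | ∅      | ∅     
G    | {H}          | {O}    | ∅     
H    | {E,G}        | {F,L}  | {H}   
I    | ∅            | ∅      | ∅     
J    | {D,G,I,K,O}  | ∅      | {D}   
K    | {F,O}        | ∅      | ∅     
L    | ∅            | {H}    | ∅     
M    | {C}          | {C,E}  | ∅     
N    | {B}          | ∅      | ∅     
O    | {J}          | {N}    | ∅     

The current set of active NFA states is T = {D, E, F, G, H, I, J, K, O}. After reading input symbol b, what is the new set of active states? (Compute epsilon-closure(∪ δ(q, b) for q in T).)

E on b → {B, G}.
H on b → {H}.
J on b → {D}.
No b-transition from D, F, G, I, K, O.
Union after reading b: {B, D, G, H}.
Now take the epsilon-closure:
From B via epsilon: add O.
From D via epsilon: add K.
From H via epsilon: add E.
From K via epsilon: add F.
From O via epsilon: add J.
From J via epsilon: add I.
No new states can be added; the closed set is {B, D, E, F, G, H, I, J, K, O}.

{B, D, E, F, G, H, I, J, K, O}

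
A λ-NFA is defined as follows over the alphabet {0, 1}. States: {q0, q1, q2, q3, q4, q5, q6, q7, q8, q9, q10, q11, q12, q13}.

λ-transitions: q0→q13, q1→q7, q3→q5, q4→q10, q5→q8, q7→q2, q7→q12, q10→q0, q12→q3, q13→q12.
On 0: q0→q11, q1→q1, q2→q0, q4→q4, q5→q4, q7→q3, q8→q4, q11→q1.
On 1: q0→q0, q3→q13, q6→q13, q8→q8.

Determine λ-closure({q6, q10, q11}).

{q0, q3, q5, q6, q8, q10, q11, q12, q13}

Start with {q6, q10, q11}.
From q10 via λ: add q0.
From q0 via λ: add q13.
From q13 via λ: add q12.
From q12 via λ: add q3.
From q3 via λ: add q5.
From q5 via λ: add q8.
No new states can be added; the closed set is {q0, q3, q5, q6, q8, q10, q11, q12, q13}.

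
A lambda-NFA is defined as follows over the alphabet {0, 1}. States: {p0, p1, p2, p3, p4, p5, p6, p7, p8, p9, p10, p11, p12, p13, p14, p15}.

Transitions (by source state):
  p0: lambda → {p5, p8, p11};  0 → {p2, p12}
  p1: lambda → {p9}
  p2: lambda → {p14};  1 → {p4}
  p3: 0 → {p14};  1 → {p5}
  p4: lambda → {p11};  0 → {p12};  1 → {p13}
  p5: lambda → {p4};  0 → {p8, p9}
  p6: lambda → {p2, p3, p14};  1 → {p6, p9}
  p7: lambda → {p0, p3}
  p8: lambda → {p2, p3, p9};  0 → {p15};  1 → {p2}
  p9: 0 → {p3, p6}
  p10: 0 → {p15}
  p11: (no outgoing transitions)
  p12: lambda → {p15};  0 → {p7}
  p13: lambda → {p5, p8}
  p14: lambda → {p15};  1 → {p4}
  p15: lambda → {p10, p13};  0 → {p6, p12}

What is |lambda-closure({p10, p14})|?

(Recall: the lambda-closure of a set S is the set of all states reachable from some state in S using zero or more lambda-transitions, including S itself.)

Start with {p10, p14}.
From p14 via lambda: add p15.
From p15 via lambda: add p13.
From p13 via lambda: add p5, p8.
From p5 via lambda: add p4.
From p8 via lambda: add p2, p3, p9.
From p4 via lambda: add p11.
lambda-closure = {p2, p3, p4, p5, p8, p9, p10, p11, p13, p14, p15}, which has 11 states.

11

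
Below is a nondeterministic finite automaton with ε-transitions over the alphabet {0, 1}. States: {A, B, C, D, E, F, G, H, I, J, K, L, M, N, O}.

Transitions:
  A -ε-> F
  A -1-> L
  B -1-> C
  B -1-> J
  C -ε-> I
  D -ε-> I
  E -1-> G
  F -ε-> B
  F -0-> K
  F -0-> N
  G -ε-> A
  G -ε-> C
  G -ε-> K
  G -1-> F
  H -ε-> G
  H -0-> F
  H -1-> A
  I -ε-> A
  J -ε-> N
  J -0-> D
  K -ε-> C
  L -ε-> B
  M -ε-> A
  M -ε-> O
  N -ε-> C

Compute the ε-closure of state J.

Start with {J}.
From J via ε: add N.
From N via ε: add C.
From C via ε: add I.
From I via ε: add A.
From A via ε: add F.
From F via ε: add B.
No new states can be added; the closed set is {A, B, C, F, I, J, N}.

{A, B, C, F, I, J, N}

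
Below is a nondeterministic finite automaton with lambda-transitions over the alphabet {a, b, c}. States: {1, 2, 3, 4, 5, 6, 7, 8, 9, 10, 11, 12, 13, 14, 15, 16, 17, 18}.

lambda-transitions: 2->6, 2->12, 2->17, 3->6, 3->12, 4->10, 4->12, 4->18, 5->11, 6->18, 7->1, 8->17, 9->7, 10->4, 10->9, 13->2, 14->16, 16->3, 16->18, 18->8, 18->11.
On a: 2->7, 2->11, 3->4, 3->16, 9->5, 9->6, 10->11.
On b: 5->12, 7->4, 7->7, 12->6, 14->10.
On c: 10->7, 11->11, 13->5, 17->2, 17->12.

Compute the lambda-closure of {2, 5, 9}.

Start with {2, 5, 9}.
From 2 via lambda: add 6, 12, 17.
From 5 via lambda: add 11.
From 9 via lambda: add 7.
From 6 via lambda: add 18.
From 7 via lambda: add 1.
From 18 via lambda: add 8.
No new states can be added; the closed set is {1, 2, 5, 6, 7, 8, 9, 11, 12, 17, 18}.

{1, 2, 5, 6, 7, 8, 9, 11, 12, 17, 18}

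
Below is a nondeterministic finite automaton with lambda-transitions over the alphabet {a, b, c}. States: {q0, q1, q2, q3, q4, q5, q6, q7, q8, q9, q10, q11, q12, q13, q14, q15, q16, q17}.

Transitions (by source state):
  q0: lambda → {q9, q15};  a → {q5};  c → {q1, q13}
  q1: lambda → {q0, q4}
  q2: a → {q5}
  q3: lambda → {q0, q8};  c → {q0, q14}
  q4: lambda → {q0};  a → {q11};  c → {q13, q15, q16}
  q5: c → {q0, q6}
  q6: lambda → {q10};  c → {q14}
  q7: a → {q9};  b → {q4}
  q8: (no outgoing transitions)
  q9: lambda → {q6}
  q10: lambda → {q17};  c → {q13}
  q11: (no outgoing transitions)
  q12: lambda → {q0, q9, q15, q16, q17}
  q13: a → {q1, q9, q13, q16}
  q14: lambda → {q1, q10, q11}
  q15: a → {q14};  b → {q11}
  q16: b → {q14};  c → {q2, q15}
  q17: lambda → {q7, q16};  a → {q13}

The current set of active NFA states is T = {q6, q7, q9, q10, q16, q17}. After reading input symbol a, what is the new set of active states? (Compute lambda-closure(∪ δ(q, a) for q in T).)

q7 on a → {q9}.
q17 on a → {q13}.
No a-transition from q6, q9, q10, q16.
Union after reading a: {q9, q13}.
Now take the lambda-closure:
From q9 via lambda: add q6.
From q6 via lambda: add q10.
From q10 via lambda: add q17.
From q17 via lambda: add q7, q16.
No new states can be added; the closed set is {q6, q7, q9, q10, q13, q16, q17}.

{q6, q7, q9, q10, q13, q16, q17}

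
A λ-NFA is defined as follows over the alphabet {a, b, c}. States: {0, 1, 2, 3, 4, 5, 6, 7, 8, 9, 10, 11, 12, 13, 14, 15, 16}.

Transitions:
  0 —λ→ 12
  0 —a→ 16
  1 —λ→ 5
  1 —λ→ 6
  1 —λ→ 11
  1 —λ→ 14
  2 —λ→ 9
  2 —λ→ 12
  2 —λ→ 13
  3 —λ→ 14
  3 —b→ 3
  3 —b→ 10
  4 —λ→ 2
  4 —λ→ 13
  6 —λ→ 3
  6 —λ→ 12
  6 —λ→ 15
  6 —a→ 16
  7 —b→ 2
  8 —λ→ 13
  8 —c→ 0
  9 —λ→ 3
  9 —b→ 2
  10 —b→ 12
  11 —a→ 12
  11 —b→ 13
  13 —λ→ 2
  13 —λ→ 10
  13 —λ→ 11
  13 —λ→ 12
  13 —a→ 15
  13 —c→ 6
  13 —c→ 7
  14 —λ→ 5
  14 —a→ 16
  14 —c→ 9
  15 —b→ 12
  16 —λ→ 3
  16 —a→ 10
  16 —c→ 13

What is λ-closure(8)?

Start with {8}.
From 8 via λ: add 13.
From 13 via λ: add 2, 10, 11, 12.
From 2 via λ: add 9.
From 9 via λ: add 3.
From 3 via λ: add 14.
From 14 via λ: add 5.
No new states can be added; the closed set is {2, 3, 5, 8, 9, 10, 11, 12, 13, 14}.

{2, 3, 5, 8, 9, 10, 11, 12, 13, 14}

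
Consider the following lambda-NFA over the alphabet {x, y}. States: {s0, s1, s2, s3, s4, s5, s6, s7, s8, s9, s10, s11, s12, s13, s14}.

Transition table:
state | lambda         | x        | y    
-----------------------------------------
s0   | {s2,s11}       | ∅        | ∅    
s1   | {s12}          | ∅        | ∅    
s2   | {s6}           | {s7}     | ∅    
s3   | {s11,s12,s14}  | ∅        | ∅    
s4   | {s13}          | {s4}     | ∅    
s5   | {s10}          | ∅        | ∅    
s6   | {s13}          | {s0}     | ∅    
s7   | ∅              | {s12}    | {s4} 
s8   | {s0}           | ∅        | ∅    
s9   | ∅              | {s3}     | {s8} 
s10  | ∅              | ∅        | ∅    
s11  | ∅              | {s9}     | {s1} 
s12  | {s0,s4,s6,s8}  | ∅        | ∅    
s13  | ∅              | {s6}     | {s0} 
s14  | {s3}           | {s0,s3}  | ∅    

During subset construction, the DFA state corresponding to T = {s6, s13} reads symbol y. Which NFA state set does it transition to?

{s0, s2, s6, s11, s13}

s13 on y → {s0}.
No y-transition from s6.
Union after reading y: {s0}.
Now take the lambda-closure:
From s0 via lambda: add s2, s11.
From s2 via lambda: add s6.
From s6 via lambda: add s13.
No new states can be added; the closed set is {s0, s2, s6, s11, s13}.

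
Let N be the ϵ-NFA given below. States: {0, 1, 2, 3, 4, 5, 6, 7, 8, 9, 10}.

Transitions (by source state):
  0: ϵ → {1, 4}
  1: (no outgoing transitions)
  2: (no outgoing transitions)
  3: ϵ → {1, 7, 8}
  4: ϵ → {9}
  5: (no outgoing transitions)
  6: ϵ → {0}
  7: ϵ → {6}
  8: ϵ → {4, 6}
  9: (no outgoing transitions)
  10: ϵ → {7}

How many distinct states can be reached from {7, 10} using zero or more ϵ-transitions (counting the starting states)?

7

Start with {7, 10}.
From 7 via ϵ: add 6.
From 6 via ϵ: add 0.
From 0 via ϵ: add 1, 4.
From 4 via ϵ: add 9.
ϵ-closure = {0, 1, 4, 6, 7, 9, 10}, which has 7 states.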